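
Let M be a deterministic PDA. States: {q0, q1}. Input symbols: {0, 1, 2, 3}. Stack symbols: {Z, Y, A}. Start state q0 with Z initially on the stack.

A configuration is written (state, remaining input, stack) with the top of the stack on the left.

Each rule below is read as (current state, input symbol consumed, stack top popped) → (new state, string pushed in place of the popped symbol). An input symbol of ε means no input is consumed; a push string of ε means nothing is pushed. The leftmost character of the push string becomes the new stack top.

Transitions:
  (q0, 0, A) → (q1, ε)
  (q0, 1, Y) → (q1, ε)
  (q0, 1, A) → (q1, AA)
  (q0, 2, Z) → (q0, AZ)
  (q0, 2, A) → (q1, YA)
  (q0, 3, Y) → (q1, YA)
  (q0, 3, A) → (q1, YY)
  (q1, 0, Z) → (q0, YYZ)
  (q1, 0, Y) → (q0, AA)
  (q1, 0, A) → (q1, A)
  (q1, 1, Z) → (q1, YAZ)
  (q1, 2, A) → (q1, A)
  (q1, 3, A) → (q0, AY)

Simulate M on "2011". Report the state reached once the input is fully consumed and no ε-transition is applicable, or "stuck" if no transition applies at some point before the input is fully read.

stuck

(q0, 2011, Z) ⊢ (q0, 011, AZ) ⊢ (q1, 11, Z) ⊢ (q1, 1, YAZ)
No transition for (q1, 1, top Y); M blocks with input 1 remaining.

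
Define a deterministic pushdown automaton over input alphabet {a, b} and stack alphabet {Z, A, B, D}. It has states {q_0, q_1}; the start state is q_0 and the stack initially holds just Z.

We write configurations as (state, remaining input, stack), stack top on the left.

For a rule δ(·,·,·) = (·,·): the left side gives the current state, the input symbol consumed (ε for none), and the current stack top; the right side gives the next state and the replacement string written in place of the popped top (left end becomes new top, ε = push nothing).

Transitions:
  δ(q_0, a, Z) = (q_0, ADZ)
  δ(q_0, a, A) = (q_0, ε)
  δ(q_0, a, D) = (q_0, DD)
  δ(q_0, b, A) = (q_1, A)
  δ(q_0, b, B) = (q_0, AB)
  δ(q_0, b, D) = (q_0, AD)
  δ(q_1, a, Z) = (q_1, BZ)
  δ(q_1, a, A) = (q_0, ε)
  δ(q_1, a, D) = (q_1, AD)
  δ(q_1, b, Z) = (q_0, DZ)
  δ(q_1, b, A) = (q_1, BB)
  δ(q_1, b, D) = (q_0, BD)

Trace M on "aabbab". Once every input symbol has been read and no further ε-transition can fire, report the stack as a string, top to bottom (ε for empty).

ADZ

(q_0, aabbab, Z) ⊢ (q_0, abbab, ADZ) ⊢ (q_0, bbab, DZ) ⊢ (q_0, bab, ADZ) ⊢ (q_1, ab, ADZ) ⊢ (q_0, b, DZ) ⊢ (q_0, ε, ADZ)
All input consumed in state q_0 with stack ADZ.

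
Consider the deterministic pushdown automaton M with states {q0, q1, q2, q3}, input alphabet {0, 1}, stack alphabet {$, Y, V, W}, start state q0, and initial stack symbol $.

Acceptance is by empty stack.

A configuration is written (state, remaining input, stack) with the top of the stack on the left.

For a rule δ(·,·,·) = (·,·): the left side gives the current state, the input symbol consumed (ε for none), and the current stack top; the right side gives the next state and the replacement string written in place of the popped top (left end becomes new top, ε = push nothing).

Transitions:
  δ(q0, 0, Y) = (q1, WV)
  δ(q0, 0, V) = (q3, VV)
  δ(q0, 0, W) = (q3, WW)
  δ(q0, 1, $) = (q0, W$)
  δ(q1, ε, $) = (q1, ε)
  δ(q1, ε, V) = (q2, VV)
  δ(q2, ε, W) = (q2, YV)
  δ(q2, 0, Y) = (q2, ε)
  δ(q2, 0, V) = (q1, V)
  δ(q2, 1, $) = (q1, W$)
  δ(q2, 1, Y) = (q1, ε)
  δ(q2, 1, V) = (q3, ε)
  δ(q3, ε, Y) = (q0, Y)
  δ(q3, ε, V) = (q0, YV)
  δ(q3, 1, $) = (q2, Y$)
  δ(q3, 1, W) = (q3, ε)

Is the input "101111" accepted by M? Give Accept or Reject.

(q0, 101111, $)
  read 1, top $: go to q0, push W$ → (q0, 01111, W$)
  read 0, top W: go to q3, push WW → (q3, 1111, WW$)
  read 1, top W: go to q3, push ε → (q3, 111, W$)
  read 1, top W: go to q3, push ε → (q3, 11, $)
  read 1, top $: go to q2, push Y$ → (q2, 1, Y$)
  read 1, top Y: go to q1, push ε → (q1, ε, $)
  ε-move, top $: go to q1, push ε → (q1, ε, ε)
All input consumed and the stack is empty.

Accept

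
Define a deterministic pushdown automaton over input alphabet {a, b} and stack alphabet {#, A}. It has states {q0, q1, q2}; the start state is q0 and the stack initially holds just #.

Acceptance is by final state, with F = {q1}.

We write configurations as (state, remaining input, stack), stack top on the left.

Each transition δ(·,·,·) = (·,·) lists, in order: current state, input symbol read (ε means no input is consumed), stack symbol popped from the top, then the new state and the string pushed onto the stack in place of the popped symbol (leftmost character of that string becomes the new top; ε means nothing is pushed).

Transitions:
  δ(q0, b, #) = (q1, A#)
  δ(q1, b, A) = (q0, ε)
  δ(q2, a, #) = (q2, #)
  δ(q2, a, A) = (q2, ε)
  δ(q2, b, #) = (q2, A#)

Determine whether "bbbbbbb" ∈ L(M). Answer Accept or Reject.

Accept

(q0, bbbbbbb, #)
  read b, top #: go to q1, push A# → (q1, bbbbbb, A#)
  read b, top A: go to q0, push ε → (q0, bbbbb, #)
  read b, top #: go to q1, push A# → (q1, bbbb, A#)
  read b, top A: go to q0, push ε → (q0, bbb, #)
  read b, top #: go to q1, push A# → (q1, bb, A#)
  read b, top A: go to q0, push ε → (q0, b, #)
  read b, top #: go to q1, push A# → (q1, ε, A#)
All input consumed; state q1 ∈ F.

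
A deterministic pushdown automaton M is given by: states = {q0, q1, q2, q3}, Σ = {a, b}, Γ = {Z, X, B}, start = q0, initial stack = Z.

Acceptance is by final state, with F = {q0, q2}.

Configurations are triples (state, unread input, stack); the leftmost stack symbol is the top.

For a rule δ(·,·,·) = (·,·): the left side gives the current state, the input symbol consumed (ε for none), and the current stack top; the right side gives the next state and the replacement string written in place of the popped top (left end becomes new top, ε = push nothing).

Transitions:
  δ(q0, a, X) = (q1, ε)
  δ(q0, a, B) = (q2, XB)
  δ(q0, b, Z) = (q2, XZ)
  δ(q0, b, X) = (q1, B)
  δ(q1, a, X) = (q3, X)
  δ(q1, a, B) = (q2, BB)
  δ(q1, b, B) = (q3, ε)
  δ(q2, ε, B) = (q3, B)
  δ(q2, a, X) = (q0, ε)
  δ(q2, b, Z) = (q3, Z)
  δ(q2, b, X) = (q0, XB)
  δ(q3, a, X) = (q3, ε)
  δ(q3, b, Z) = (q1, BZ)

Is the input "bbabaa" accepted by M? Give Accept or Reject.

Reject

(q0, bbabaa, Z) ⊢ (q2, babaa, XZ) ⊢ (q0, abaa, XBZ) ⊢ (q1, baa, BZ) ⊢ (q3, aa, Z)
No transition applies at (q3, aa, Z); input not fully consumed.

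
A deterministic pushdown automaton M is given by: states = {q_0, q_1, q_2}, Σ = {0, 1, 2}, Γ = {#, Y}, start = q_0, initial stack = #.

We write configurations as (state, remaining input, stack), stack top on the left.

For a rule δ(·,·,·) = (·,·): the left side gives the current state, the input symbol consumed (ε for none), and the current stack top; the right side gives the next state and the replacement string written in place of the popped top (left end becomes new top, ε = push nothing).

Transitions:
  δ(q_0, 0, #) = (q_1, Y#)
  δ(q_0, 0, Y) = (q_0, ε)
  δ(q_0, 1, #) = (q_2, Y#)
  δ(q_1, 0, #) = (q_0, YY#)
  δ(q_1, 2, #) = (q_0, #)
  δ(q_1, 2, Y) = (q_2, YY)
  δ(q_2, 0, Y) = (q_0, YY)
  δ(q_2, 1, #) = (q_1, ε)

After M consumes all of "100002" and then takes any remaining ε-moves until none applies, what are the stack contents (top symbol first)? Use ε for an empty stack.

YY#

(q_0, 100002, #) ⊢ (q_2, 00002, Y#) ⊢ (q_0, 0002, YY#) ⊢ (q_0, 002, Y#) ⊢ (q_0, 02, #) ⊢ (q_1, 2, Y#) ⊢ (q_2, ε, YY#)
All input consumed in state q_2 with stack YY#.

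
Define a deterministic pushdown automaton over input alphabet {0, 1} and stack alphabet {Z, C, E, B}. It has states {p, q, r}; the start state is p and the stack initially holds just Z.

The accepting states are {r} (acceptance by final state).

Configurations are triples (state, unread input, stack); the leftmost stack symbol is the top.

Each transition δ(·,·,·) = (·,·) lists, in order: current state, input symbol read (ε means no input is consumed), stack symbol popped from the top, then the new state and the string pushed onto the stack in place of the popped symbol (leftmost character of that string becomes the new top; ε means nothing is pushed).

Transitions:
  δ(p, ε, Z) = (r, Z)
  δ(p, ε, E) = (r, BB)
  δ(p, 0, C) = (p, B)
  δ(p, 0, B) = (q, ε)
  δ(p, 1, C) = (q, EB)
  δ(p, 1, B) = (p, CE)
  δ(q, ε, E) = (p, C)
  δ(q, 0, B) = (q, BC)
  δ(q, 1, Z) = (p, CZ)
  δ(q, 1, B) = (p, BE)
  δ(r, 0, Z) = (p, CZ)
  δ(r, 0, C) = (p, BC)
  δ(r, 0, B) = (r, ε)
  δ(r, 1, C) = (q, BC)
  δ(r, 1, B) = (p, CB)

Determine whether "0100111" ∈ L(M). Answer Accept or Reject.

Reject

(p, 0100111, Z)
  ε-move, top Z: go to r, push Z → (r, 0100111, Z)
  read 0, top Z: go to p, push CZ → (p, 100111, CZ)
  read 1, top C: go to q, push EB → (q, 00111, EBZ)
  ε-move, top E: go to p, push C → (p, 00111, CBZ)
  read 0, top C: go to p, push B → (p, 0111, BBZ)
  read 0, top B: go to q, push ε → (q, 111, BZ)
  read 1, top B: go to p, push BE → (p, 11, BEZ)
  read 1, top B: go to p, push CE → (p, 1, CEEZ)
  read 1, top C: go to q, push EB → (q, ε, EBEEZ)
  ε-move, top E: go to p, push C → (p, ε, CBEEZ)
All input consumed; state p ∉ F and no further ε-move applies.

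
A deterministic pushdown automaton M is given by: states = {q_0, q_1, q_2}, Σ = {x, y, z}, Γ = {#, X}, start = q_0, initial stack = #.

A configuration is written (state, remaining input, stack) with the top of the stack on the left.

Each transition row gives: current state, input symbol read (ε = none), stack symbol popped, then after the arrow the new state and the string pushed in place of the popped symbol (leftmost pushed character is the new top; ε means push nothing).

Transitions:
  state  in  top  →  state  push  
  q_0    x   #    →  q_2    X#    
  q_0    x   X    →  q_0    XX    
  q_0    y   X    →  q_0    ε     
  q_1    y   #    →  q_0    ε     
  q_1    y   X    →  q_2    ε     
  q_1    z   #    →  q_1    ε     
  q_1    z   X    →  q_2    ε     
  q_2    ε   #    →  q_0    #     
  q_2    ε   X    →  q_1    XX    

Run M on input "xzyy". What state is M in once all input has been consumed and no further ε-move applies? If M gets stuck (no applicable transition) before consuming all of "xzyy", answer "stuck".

(q_0, xzyy, #)
  read x, top #: go to q_2, push X# → (q_2, zyy, X#)
  ε-move, top X: go to q_1, push XX → (q_1, zyy, XX#)
  read z, top X: go to q_2, push ε → (q_2, yy, X#)
  ε-move, top X: go to q_1, push XX → (q_1, yy, XX#)
  read y, top X: go to q_2, push ε → (q_2, y, X#)
  ε-move, top X: go to q_1, push XX → (q_1, y, XX#)
  read y, top X: go to q_2, push ε → (q_2, ε, X#)
  ε-move, top X: go to q_1, push XX → (q_1, ε, XX#)
All input consumed; M is in state q_1.

q_1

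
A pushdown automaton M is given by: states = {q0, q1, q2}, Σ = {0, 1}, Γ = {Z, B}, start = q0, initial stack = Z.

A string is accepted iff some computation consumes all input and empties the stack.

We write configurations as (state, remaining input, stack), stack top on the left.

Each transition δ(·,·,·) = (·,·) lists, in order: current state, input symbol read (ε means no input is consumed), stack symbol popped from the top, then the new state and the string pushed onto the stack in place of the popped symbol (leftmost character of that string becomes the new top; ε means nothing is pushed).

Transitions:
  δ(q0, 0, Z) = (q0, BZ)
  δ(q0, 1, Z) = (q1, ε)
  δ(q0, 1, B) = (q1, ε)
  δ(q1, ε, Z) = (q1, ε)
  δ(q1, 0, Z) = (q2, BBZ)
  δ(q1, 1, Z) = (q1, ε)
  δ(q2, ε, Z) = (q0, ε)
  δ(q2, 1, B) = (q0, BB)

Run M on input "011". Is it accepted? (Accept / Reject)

One accepting computation: (q0, 011, Z) ⊢ (q0, 11, BZ) ⊢ (q1, 1, Z) ⊢ (q1, ε, ε)
All input consumed and the stack is empty.

Accept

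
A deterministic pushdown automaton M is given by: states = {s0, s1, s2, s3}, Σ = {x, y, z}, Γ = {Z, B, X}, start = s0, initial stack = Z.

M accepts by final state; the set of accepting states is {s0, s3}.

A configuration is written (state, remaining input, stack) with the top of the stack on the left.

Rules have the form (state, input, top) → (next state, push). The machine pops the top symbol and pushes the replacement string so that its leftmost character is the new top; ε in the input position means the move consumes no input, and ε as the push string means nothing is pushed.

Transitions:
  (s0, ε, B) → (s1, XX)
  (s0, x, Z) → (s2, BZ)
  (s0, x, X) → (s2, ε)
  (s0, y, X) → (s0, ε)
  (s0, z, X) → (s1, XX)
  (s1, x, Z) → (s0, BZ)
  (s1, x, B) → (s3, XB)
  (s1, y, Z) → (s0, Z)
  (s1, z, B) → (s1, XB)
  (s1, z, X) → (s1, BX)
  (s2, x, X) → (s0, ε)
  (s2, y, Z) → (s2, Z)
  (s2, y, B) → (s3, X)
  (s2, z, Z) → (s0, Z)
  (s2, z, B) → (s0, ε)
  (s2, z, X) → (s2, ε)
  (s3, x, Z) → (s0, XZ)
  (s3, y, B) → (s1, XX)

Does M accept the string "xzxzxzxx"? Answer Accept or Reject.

Reject

(s0, xzxzxzxx, Z)
  read x, top Z: go to s2, push BZ → (s2, zxzxzxx, BZ)
  read z, top B: go to s0, push ε → (s0, xzxzxx, Z)
  read x, top Z: go to s2, push BZ → (s2, zxzxx, BZ)
  read z, top B: go to s0, push ε → (s0, xzxx, Z)
  read x, top Z: go to s2, push BZ → (s2, zxx, BZ)
  read z, top B: go to s0, push ε → (s0, xx, Z)
  read x, top Z: go to s2, push BZ → (s2, x, BZ)
No transition applies at (s2, x, BZ); input not fully consumed.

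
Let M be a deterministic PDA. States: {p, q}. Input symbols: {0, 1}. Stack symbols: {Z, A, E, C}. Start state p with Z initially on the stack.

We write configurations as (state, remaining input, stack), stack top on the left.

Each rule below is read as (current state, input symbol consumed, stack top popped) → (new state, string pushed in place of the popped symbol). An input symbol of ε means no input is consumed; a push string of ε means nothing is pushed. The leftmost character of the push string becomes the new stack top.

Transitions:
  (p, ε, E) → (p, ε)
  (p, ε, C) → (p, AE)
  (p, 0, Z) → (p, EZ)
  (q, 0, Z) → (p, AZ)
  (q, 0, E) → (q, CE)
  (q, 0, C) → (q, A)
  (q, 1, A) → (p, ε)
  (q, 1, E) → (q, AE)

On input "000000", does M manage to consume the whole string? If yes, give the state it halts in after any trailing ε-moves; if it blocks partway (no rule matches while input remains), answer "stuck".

p

(p, 000000, Z)
  read 0, top Z: go to p, push EZ → (p, 00000, EZ)
  ε-move, top E: go to p, push ε → (p, 00000, Z)
  read 0, top Z: go to p, push EZ → (p, 0000, EZ)
  ε-move, top E: go to p, push ε → (p, 0000, Z)
  read 0, top Z: go to p, push EZ → (p, 000, EZ)
  ε-move, top E: go to p, push ε → (p, 000, Z)
  read 0, top Z: go to p, push EZ → (p, 00, EZ)
  ε-move, top E: go to p, push ε → (p, 00, Z)
  read 0, top Z: go to p, push EZ → (p, 0, EZ)
  ε-move, top E: go to p, push ε → (p, 0, Z)
  read 0, top Z: go to p, push EZ → (p, ε, EZ)
  ε-move, top E: go to p, push ε → (p, ε, Z)
All input consumed; M is in state p.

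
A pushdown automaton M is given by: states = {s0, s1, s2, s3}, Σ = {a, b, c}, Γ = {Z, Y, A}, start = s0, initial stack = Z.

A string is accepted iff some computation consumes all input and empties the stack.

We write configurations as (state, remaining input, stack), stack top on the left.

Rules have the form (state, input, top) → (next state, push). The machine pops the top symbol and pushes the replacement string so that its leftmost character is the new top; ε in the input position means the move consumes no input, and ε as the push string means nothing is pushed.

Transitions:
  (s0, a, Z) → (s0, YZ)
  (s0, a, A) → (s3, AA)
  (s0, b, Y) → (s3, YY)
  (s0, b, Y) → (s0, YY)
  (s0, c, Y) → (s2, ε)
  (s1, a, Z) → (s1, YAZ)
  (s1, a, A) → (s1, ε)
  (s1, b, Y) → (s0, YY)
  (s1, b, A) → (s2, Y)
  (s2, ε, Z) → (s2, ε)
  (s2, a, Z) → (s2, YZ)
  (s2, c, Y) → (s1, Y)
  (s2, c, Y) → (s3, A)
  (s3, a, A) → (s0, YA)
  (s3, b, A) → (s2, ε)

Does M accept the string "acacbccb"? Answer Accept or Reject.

Accept

One accepting computation: (s0, acacbccb, Z) ⊢ (s0, cacbccb, YZ) ⊢ (s2, acbccb, Z) ⊢ (s2, cbccb, YZ) ⊢ (s1, bccb, YZ) ⊢ (s0, ccb, YYZ) ⊢ (s2, cb, YZ) ⊢ (s3, b, AZ) ⊢ (s2, ε, Z) ⊢ (s2, ε, ε)
All input consumed and the stack is empty.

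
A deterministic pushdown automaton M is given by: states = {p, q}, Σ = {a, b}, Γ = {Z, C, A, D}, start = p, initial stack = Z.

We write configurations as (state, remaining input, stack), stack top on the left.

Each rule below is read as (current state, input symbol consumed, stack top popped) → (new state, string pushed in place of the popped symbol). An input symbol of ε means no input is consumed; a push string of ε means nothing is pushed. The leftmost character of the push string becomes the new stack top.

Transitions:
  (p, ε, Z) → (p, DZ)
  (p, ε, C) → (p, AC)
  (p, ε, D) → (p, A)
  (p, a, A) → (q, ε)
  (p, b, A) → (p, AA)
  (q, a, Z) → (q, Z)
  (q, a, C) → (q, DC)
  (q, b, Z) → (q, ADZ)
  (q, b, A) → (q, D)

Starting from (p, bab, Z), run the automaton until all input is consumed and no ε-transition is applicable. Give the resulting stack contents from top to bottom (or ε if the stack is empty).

(p, bab, Z) ⊢ (p, bab, DZ) ⊢ (p, bab, AZ) ⊢ (p, ab, AAZ) ⊢ (q, b, AZ) ⊢ (q, ε, DZ)
All input consumed in state q with stack DZ.

DZ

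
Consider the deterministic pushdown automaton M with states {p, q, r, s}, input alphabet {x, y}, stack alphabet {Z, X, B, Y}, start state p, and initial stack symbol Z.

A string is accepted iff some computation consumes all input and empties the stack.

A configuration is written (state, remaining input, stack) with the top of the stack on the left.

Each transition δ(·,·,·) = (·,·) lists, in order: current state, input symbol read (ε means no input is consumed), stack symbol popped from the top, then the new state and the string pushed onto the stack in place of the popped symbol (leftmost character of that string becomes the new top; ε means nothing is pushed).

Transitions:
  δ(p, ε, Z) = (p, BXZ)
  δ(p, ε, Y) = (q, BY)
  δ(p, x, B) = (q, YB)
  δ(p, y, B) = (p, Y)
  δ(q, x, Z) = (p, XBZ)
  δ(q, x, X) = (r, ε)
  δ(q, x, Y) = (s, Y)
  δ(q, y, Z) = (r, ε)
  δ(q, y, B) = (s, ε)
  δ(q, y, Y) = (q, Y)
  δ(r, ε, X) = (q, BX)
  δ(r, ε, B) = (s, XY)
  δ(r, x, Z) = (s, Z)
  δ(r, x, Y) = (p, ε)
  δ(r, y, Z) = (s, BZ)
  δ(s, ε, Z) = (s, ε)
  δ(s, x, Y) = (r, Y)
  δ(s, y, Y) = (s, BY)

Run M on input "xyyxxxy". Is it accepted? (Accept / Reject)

(p, xyyxxxy, Z)
  ε-move, top Z: go to p, push BXZ → (p, xyyxxxy, BXZ)
  read x, top B: go to q, push YB → (q, yyxxxy, YBXZ)
  read y, top Y: go to q, push Y → (q, yxxxy, YBXZ)
  read y, top Y: go to q, push Y → (q, xxxy, YBXZ)
  read x, top Y: go to s, push Y → (s, xxy, YBXZ)
  read x, top Y: go to r, push Y → (r, xy, YBXZ)
  read x, top Y: go to p, push ε → (p, y, BXZ)
  read y, top B: go to p, push Y → (p, ε, YXZ)
  ε-move, top Y: go to q, push BY → (q, ε, BYXZ)
All input consumed; stack is BYXZ, not empty, and no further ε-move applies.

Reject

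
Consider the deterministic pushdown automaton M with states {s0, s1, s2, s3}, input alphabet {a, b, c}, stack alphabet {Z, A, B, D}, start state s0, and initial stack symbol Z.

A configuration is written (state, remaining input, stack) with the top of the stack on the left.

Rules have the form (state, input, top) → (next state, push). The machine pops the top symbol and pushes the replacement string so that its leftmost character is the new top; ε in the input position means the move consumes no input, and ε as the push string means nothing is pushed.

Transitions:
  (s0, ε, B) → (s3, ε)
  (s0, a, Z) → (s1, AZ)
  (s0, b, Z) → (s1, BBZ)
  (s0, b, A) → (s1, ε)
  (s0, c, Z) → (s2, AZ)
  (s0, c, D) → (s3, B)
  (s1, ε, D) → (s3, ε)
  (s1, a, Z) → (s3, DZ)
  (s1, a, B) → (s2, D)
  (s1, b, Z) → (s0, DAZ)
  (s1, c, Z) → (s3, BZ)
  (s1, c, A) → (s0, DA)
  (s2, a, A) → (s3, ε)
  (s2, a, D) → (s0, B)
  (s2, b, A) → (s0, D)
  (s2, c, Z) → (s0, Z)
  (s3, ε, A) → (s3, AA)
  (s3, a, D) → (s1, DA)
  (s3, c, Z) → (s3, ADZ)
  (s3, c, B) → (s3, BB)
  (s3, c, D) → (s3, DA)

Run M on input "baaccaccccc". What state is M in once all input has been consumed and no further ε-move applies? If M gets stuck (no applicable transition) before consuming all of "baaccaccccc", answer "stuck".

(s0, baaccaccccc, Z)
  read b, top Z: go to s1, push BBZ → (s1, aaccaccccc, BBZ)
  read a, top B: go to s2, push D → (s2, accaccccc, DBZ)
  read a, top D: go to s0, push B → (s0, ccaccccc, BBZ)
  ε-move, top B: go to s3, push ε → (s3, ccaccccc, BZ)
  read c, top B: go to s3, push BB → (s3, caccccc, BBZ)
  read c, top B: go to s3, push BB → (s3, accccc, BBBZ)
No transition for (s3, a, top B); M blocks with input accccc remaining.

stuck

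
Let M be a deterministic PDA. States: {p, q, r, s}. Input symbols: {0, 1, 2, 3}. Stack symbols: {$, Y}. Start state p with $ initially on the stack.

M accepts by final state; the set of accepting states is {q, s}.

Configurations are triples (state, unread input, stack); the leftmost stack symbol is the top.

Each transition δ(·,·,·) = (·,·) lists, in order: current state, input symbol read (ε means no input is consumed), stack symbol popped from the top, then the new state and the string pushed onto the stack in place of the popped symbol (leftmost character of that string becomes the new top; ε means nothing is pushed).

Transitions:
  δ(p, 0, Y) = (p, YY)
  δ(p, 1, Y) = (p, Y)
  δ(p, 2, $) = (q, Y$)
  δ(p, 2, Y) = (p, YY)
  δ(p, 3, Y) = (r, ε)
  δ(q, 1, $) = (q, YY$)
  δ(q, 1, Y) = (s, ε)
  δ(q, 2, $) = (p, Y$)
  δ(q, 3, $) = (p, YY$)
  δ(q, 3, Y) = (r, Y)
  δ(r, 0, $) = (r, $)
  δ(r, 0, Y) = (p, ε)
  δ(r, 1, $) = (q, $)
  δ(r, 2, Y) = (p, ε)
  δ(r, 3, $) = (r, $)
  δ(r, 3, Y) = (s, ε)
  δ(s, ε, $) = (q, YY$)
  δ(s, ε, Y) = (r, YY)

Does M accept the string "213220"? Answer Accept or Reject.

Reject

(p, 213220, $)
  read 2, top $: go to q, push Y$ → (q, 13220, Y$)
  read 1, top Y: go to s, push ε → (s, 3220, $)
  ε-move, top $: go to q, push YY$ → (q, 3220, YY$)
  read 3, top Y: go to r, push Y → (r, 220, YY$)
  read 2, top Y: go to p, push ε → (p, 20, Y$)
  read 2, top Y: go to p, push YY → (p, 0, YY$)
  read 0, top Y: go to p, push YY → (p, ε, YYY$)
All input consumed; state p ∉ F and no further ε-move applies.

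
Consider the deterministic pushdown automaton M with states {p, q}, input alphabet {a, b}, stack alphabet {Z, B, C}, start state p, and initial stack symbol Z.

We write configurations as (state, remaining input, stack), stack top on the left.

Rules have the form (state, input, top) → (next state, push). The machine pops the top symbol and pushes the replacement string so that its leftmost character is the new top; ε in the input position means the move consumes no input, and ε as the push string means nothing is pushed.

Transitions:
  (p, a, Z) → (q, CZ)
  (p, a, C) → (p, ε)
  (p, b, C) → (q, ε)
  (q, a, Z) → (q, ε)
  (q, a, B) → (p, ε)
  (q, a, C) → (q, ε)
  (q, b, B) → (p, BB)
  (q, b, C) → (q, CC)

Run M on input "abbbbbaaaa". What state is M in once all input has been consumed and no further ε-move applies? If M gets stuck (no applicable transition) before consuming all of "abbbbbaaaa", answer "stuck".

q

(p, abbbbbaaaa, Z)
  read a, top Z: go to q, push CZ → (q, bbbbbaaaa, CZ)
  read b, top C: go to q, push CC → (q, bbbbaaaa, CCZ)
  read b, top C: go to q, push CC → (q, bbbaaaa, CCCZ)
  read b, top C: go to q, push CC → (q, bbaaaa, CCCCZ)
  read b, top C: go to q, push CC → (q, baaaa, CCCCCZ)
  read b, top C: go to q, push CC → (q, aaaa, CCCCCCZ)
  read a, top C: go to q, push ε → (q, aaa, CCCCCZ)
  read a, top C: go to q, push ε → (q, aa, CCCCZ)
  read a, top C: go to q, push ε → (q, a, CCCZ)
  read a, top C: go to q, push ε → (q, ε, CCZ)
All input consumed; M is in state q.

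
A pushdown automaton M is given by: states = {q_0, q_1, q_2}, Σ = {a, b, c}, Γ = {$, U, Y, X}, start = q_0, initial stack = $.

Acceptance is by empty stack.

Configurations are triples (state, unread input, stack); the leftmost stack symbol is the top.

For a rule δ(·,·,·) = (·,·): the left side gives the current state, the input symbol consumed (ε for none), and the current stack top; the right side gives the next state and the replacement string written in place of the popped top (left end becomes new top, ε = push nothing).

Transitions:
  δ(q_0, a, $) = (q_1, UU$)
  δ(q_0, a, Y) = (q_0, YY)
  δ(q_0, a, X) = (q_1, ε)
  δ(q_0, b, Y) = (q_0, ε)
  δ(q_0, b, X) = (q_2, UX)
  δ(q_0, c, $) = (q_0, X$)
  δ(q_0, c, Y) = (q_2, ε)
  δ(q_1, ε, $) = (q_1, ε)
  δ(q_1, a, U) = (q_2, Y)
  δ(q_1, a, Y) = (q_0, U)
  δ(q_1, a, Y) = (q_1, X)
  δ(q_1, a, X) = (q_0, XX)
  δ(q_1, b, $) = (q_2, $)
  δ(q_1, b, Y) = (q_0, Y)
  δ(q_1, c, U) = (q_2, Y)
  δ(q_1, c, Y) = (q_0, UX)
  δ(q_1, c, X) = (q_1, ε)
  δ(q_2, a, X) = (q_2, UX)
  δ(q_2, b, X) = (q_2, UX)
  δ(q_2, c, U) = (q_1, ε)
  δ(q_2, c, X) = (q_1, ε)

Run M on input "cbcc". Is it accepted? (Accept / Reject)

One accepting computation: (q_0, cbcc, $) ⊢ (q_0, bcc, X$) ⊢ (q_2, cc, UX$) ⊢ (q_1, c, X$) ⊢ (q_1, ε, $) ⊢ (q_1, ε, ε)
All input consumed and the stack is empty.

Accept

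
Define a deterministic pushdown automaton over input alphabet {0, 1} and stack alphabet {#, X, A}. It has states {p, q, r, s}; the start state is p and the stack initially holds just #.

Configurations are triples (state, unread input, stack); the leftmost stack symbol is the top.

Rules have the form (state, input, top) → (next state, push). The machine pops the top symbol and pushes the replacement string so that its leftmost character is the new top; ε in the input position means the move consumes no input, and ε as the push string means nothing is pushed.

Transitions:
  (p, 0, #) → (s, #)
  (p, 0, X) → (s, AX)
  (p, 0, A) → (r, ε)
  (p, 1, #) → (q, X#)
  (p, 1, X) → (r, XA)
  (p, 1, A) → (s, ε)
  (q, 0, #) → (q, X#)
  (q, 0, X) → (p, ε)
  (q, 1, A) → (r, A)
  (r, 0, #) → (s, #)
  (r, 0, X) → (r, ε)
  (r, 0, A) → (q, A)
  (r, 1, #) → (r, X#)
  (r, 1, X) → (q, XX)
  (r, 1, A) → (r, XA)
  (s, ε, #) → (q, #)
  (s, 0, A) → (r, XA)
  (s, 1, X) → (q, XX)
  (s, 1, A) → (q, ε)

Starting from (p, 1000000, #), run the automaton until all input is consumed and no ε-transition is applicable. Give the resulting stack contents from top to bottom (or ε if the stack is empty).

X#

(p, 1000000, #) ⊢ (q, 000000, X#) ⊢ (p, 00000, #) ⊢ (s, 0000, #) ⊢ (q, 0000, #) ⊢ (q, 000, X#) ⊢ (p, 00, #) ⊢ (s, 0, #) ⊢ (q, 0, #) ⊢ (q, ε, X#)
All input consumed in state q with stack X#.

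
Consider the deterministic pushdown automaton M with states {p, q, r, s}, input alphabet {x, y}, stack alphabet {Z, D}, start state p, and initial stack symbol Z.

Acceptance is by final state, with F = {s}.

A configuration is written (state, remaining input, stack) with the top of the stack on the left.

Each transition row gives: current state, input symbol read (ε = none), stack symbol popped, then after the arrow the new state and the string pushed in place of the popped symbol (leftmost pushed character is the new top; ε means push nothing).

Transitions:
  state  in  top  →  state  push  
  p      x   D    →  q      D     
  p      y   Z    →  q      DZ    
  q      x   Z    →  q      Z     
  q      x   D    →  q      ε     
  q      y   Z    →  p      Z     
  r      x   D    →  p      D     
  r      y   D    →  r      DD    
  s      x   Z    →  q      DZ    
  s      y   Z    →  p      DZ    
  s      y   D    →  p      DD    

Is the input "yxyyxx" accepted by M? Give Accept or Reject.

Reject

(p, yxyyxx, Z)
  read y, top Z: go to q, push DZ → (q, xyyxx, DZ)
  read x, top D: go to q, push ε → (q, yyxx, Z)
  read y, top Z: go to p, push Z → (p, yxx, Z)
  read y, top Z: go to q, push DZ → (q, xx, DZ)
  read x, top D: go to q, push ε → (q, x, Z)
  read x, top Z: go to q, push Z → (q, ε, Z)
All input consumed; state q ∉ F and no further ε-move applies.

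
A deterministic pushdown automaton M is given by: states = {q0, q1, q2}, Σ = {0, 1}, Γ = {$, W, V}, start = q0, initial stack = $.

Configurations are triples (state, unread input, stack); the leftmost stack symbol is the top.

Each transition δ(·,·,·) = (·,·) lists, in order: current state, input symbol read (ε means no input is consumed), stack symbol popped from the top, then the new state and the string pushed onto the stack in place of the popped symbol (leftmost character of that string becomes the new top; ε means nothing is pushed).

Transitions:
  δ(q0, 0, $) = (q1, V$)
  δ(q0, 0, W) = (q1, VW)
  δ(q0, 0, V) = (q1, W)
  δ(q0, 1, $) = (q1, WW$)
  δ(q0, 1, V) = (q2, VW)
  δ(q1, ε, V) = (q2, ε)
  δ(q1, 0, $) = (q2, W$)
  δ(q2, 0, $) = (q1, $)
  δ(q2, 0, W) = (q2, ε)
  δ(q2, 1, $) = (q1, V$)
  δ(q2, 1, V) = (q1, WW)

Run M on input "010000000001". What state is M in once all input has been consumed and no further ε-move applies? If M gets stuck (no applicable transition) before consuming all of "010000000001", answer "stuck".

q2

(q0, 010000000001, $)
  read 0, top $: go to q1, push V$ → (q1, 10000000001, V$)
  ε-move, top V: go to q2, push ε → (q2, 10000000001, $)
  read 1, top $: go to q1, push V$ → (q1, 0000000001, V$)
  ε-move, top V: go to q2, push ε → (q2, 0000000001, $)
  read 0, top $: go to q1, push $ → (q1, 000000001, $)
  read 0, top $: go to q2, push W$ → (q2, 00000001, W$)
  read 0, top W: go to q2, push ε → (q2, 0000001, $)
  read 0, top $: go to q1, push $ → (q1, 000001, $)
  read 0, top $: go to q2, push W$ → (q2, 00001, W$)
  read 0, top W: go to q2, push ε → (q2, 0001, $)
  read 0, top $: go to q1, push $ → (q1, 001, $)
  read 0, top $: go to q2, push W$ → (q2, 01, W$)
  read 0, top W: go to q2, push ε → (q2, 1, $)
  read 1, top $: go to q1, push V$ → (q1, ε, V$)
  ε-move, top V: go to q2, push ε → (q2, ε, $)
All input consumed; M is in state q2.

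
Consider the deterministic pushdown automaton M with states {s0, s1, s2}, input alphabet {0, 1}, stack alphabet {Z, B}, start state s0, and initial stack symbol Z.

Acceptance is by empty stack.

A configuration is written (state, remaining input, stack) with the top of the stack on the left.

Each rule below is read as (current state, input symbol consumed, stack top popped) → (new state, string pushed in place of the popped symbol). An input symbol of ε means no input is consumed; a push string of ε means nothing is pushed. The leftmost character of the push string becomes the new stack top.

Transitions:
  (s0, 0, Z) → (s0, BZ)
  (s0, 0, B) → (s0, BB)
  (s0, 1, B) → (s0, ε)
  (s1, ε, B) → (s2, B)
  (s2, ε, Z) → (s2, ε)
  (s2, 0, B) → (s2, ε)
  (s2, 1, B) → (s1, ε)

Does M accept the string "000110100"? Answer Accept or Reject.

Reject

(s0, 000110100, Z)
  read 0, top Z: go to s0, push BZ → (s0, 00110100, BZ)
  read 0, top B: go to s0, push BB → (s0, 0110100, BBZ)
  read 0, top B: go to s0, push BB → (s0, 110100, BBBZ)
  read 1, top B: go to s0, push ε → (s0, 10100, BBZ)
  read 1, top B: go to s0, push ε → (s0, 0100, BZ)
  read 0, top B: go to s0, push BB → (s0, 100, BBZ)
  read 1, top B: go to s0, push ε → (s0, 00, BZ)
  read 0, top B: go to s0, push BB → (s0, 0, BBZ)
  read 0, top B: go to s0, push BB → (s0, ε, BBBZ)
All input consumed; stack is BBBZ, not empty, and no further ε-move applies.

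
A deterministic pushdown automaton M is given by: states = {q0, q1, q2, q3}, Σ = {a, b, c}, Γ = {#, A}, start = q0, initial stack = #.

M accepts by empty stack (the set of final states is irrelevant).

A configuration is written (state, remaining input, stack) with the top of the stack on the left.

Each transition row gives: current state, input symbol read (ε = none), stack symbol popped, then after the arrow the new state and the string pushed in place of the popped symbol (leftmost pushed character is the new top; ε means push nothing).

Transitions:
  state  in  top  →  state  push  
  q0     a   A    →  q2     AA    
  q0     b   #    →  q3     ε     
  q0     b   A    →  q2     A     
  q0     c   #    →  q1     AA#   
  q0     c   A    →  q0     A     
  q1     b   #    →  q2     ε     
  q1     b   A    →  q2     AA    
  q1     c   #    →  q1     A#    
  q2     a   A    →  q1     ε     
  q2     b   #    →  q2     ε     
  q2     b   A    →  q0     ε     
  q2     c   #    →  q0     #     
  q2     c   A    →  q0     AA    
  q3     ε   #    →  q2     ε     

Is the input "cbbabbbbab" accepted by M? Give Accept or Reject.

(q0, cbbabbbbab, #)
  read c, top #: go to q1, push AA# → (q1, bbabbbbab, AA#)
  read b, top A: go to q2, push AA → (q2, babbbbab, AAA#)
  read b, top A: go to q0, push ε → (q0, abbbbab, AA#)
  read a, top A: go to q2, push AA → (q2, bbbbab, AAA#)
  read b, top A: go to q0, push ε → (q0, bbbab, AA#)
  read b, top A: go to q2, push A → (q2, bbab, AA#)
  read b, top A: go to q0, push ε → (q0, bab, A#)
  read b, top A: go to q2, push A → (q2, ab, A#)
  read a, top A: go to q1, push ε → (q1, b, #)
  read b, top #: go to q2, push ε → (q2, ε, ε)
All input consumed and the stack is empty.

Accept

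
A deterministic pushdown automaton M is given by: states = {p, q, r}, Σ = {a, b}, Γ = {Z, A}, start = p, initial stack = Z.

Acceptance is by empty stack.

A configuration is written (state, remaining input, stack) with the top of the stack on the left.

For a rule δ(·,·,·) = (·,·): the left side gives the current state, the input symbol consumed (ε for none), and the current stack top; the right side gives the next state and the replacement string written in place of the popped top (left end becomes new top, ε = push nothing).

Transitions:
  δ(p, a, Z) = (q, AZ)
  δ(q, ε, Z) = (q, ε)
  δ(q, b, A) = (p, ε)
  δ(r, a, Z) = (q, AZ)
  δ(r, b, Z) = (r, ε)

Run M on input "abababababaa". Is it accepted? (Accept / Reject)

Reject

(p, abababababaa, Z)
  read a, top Z: go to q, push AZ → (q, bababababaa, AZ)
  read b, top A: go to p, push ε → (p, ababababaa, Z)
  read a, top Z: go to q, push AZ → (q, babababaa, AZ)
  read b, top A: go to p, push ε → (p, abababaa, Z)
  read a, top Z: go to q, push AZ → (q, bababaa, AZ)
  read b, top A: go to p, push ε → (p, ababaa, Z)
  read a, top Z: go to q, push AZ → (q, babaa, AZ)
  read b, top A: go to p, push ε → (p, abaa, Z)
  read a, top Z: go to q, push AZ → (q, baa, AZ)
  read b, top A: go to p, push ε → (p, aa, Z)
  read a, top Z: go to q, push AZ → (q, a, AZ)
No transition applies at (q, a, AZ); input not fully consumed.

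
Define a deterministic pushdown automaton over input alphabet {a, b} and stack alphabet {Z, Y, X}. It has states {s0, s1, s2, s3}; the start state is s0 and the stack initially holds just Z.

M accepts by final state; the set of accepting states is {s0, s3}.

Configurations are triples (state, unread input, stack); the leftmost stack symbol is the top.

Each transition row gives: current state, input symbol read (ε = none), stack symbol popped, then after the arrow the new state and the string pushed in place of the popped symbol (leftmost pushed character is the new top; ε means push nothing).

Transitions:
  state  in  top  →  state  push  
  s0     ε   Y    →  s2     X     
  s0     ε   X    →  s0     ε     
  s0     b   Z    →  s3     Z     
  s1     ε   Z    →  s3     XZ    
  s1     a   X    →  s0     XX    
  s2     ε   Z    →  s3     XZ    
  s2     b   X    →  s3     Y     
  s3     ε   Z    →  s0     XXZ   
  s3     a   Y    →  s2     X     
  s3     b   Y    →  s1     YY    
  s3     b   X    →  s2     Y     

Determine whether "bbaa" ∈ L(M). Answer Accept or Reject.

(s0, bbaa, Z) ⊢ (s3, baa, Z) ⊢ (s0, baa, XXZ) ⊢ (s0, baa, XZ) ⊢ (s0, baa, Z) ⊢ (s3, aa, Z) ⊢ (s0, aa, XXZ) ⊢ (s0, aa, XZ) ⊢ (s0, aa, Z)
No transition applies at (s0, aa, Z); input not fully consumed.

Reject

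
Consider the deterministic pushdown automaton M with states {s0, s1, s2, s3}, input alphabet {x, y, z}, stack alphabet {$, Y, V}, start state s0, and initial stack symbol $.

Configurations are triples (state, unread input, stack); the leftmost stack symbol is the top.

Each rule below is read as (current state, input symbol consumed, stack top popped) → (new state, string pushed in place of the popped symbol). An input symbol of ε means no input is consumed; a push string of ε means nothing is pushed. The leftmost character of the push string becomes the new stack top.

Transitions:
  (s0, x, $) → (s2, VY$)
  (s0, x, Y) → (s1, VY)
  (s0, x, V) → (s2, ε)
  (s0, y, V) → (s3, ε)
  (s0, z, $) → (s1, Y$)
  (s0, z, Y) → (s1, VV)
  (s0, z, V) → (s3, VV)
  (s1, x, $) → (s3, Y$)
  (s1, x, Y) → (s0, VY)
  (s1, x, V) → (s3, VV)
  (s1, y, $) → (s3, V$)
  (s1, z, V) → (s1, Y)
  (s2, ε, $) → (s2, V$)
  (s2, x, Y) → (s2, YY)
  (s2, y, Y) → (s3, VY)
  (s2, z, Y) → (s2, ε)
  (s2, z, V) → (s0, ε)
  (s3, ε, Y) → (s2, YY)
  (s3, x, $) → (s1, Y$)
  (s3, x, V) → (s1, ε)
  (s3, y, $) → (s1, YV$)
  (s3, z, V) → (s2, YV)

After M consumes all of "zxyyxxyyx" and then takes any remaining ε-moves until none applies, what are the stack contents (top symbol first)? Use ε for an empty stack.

(s0, zxyyxxyyx, $)
  read z, top $: go to s1, push Y$ → (s1, xyyxxyyx, Y$)
  read x, top Y: go to s0, push VY → (s0, yyxxyyx, VY$)
  read y, top V: go to s3, push ε → (s3, yxxyyx, Y$)
  ε-move, top Y: go to s2, push YY → (s2, yxxyyx, YY$)
  read y, top Y: go to s3, push VY → (s3, xxyyx, VYY$)
  read x, top V: go to s1, push ε → (s1, xyyx, YY$)
  read x, top Y: go to s0, push VY → (s0, yyx, VYY$)
  read y, top V: go to s3, push ε → (s3, yx, YY$)
  ε-move, top Y: go to s2, push YY → (s2, yx, YYY$)
  read y, top Y: go to s3, push VY → (s3, x, VYYY$)
  read x, top V: go to s1, push ε → (s1, ε, YYY$)
All input consumed in state s1 with stack YYY$.

YYY$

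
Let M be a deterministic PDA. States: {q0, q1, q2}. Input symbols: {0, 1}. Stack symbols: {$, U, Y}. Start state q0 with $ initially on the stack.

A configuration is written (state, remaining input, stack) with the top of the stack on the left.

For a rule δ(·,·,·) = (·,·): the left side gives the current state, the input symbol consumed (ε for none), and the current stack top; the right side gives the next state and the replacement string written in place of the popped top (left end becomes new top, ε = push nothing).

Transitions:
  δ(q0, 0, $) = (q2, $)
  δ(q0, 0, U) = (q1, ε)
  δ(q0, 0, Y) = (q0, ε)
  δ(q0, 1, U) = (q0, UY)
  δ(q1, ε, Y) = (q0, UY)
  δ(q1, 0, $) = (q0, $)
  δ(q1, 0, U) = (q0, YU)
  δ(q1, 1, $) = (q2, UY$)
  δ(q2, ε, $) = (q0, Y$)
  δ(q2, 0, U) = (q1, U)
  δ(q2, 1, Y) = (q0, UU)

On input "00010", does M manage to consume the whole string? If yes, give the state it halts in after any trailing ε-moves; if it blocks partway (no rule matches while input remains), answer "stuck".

stuck

(q0, 00010, $) ⊢ (q2, 0010, $) ⊢ (q0, 0010, Y$) ⊢ (q0, 010, $) ⊢ (q2, 10, $) ⊢ (q0, 10, Y$)
No transition for (q0, 1, top Y); M blocks with input 10 remaining.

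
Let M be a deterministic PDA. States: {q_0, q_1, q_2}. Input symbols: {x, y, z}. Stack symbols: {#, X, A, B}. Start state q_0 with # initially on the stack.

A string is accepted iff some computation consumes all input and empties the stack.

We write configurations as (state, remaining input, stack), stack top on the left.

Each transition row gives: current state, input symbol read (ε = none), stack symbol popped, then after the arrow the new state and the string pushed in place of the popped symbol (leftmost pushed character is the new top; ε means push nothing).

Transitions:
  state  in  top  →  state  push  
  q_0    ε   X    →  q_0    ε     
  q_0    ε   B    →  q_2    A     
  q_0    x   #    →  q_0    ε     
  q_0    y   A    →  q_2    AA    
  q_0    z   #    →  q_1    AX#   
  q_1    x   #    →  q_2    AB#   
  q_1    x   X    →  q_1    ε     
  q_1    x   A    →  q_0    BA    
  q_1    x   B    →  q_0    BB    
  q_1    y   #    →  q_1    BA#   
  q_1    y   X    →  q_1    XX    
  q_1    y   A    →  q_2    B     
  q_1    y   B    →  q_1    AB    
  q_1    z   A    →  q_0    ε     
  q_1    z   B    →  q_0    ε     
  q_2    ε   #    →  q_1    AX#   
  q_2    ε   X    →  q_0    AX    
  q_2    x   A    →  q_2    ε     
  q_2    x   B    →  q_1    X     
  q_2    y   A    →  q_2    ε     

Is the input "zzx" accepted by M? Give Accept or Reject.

(q_0, zzx, #) ⊢ (q_1, zx, AX#) ⊢ (q_0, x, X#) ⊢ (q_0, x, #) ⊢ (q_0, ε, ε)
All input consumed and the stack is empty.

Accept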